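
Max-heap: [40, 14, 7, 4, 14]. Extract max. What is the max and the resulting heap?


Max = 40
Replace root with last, heapify down
Resulting heap: [14, 14, 7, 4]


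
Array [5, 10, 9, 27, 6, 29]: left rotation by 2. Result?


Left rotate by 2: [9, 27, 6, 29, 5, 10]


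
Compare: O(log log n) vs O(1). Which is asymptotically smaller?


constant grows slower than double-logarithmic
O(1) is asymptotically smaller; O(log log n) grows faster


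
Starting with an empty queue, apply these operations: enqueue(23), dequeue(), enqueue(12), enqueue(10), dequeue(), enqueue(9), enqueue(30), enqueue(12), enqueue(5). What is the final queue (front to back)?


enqueue(23) -> [23]
dequeue() returns 23 -> []
enqueue(12) -> [12]
enqueue(10) -> [12, 10]
dequeue() returns 12 -> [10]
enqueue(9) -> [10, 9]
enqueue(30) -> [10, 9, 30]
enqueue(12) -> [10, 9, 30, 12]
enqueue(5) -> [10, 9, 30, 12, 5]
Final queue (front to back): [10, 9, 30, 12, 5]


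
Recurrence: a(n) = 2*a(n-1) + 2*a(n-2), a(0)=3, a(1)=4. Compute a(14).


Build bottom-up:
...a(12)=309312, a(13)=845056, a(14)=2*845056+2*309312=2308736


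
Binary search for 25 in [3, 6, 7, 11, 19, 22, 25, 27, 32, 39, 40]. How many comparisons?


Search for 25:
[0,10] mid=5 arr[5]=22
[6,10] mid=8 arr[8]=32
[6,7] mid=6 arr[6]=25
Total: 3 comparisons


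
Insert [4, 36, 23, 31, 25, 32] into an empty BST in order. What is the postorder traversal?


Root = 4; build tree by BST insertion.
Postorder traversal: [25, 32, 31, 23, 36, 4]


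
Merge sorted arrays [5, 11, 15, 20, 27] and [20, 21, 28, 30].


Compare heads, take smaller each step.
Merged: [5, 11, 15, 20, 20, 21, 27, 28, 30]


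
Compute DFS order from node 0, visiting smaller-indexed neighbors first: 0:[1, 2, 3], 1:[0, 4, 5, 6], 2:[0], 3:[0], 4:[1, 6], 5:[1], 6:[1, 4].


DFS stack-based: start with [0]
Visit order: [0, 1, 4, 6, 5, 2, 3]


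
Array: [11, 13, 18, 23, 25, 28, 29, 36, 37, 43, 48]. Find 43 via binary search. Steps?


Search for 43:
[0,10] mid=5 arr[5]=28
[6,10] mid=8 arr[8]=37
[9,10] mid=9 arr[9]=43
Total: 3 comparisons


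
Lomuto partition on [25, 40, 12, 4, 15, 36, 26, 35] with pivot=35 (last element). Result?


Elements <= 35 go left of pivot.
Result: [25, 12, 4, 15, 26, 35, 40, 36], pivot at index 5


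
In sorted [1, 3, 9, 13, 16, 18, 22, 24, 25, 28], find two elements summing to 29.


Two pointers: lo=0, hi=9
Found pair: (1, 28) summing to 29


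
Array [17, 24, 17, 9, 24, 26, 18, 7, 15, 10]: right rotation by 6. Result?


Right rotate by 6: [24, 26, 18, 7, 15, 10, 17, 24, 17, 9]


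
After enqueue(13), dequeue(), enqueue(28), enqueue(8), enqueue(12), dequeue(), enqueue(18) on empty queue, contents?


enqueue(13) -> [13]
dequeue() returns 13 -> []
enqueue(28) -> [28]
enqueue(8) -> [28, 8]
enqueue(12) -> [28, 8, 12]
dequeue() returns 28 -> [8, 12]
enqueue(18) -> [8, 12, 18]
Final queue (front to back): [8, 12, 18]


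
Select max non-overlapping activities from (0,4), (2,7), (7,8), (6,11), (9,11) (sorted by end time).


Greedy: pick earliest-ending, then skip overlaps.
Selected (3 activities): [(0, 4), (7, 8), (9, 11)]


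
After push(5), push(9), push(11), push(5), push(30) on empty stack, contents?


push(5) -> [5]
push(9) -> [5, 9]
push(11) -> [5, 9, 11]
push(5) -> [5, 9, 11, 5]
push(30) -> [5, 9, 11, 5, 30]
Final stack (bottom to top): [5, 9, 11, 5, 30]


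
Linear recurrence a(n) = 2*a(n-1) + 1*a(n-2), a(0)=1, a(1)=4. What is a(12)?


Build bottom-up:
...a(10)=10497, a(11)=25342, a(12)=2*25342+1*10497=61181


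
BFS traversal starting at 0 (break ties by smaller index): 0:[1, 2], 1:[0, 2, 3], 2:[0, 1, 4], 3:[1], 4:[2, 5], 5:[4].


BFS queue: start with [0]
Visit order: [0, 1, 2, 3, 4, 5]


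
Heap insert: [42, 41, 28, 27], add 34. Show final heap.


Append 34: [42, 41, 28, 27, 34]
Bubble up: no swaps needed
Result: [42, 41, 28, 27, 34]


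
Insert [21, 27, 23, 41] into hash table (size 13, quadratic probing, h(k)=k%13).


Insertions: 21->slot 8; 27->slot 1; 23->slot 10; 41->slot 2
Table: [None, 27, 41, None, None, None, None, None, 21, None, 23, None, None]


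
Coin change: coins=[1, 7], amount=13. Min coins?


dp[0]=0; dp[i]=1+min(dp[i-c] for c in coins)
...dp[8]=2, dp[9]=3, dp[10]=4, dp[11]=5, dp[12]=6, dp[13]=7
Minimum coins for 13 = 7


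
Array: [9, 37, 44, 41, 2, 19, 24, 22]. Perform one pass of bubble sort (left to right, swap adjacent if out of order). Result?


After one pass: [9, 37, 41, 2, 19, 24, 22, 44]


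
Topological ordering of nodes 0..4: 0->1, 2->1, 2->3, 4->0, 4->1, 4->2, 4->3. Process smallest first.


Kahn's algorithm, process smallest node first
Order: [4, 0, 2, 1, 3]


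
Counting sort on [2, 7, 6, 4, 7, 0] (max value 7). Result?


Count array: [1, 0, 1, 0, 1, 0, 1, 2]
Reconstruct: [0, 2, 4, 6, 7, 7]


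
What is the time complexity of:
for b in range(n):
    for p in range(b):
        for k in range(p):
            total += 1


Per nesting level: O(n) * O(n) [triangular over b] * O(n) [triangular over p] = O(n^3)
Complexity: O(n^3)


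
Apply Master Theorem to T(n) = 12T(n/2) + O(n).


a=12, b=2, c=1. log_2(12)=3.585 > c=1. Case 1: O(n^log_b(a)) = O(n^3.585)
Complexity: O(n^3.585)


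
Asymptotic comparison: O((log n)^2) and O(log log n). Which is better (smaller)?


double-logarithmic grows slower than polylogarithmic
O(log log n) is asymptotically smaller; O((log n)^2) grows faster


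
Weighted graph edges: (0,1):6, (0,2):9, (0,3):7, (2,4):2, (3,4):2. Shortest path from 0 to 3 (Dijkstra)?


Dijkstra from 0:
Distances: {0: 0, 1: 6, 2: 9, 3: 7, 4: 9}
Shortest distance to 3 = 7, path = [0, 3]


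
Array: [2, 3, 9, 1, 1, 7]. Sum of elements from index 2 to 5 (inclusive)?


Prefix sums: [0, 2, 5, 14, 15, 16, 23]
Sum[2..5] = prefix[6] - prefix[2] = 23 - 5 = 18


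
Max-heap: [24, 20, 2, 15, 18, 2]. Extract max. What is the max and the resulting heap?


Max = 24
Replace root with last, heapify down
Resulting heap: [20, 18, 2, 15, 2]


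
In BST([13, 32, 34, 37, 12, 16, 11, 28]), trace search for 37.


BST root = 13
Search for 37: compare at each node
Path: [13, 32, 34, 37]


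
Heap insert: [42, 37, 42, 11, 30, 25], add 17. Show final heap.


Append 17: [42, 37, 42, 11, 30, 25, 17]
Bubble up: no swaps needed
Result: [42, 37, 42, 11, 30, 25, 17]


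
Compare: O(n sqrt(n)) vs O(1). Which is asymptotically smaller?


constant grows slower than n^1.5
O(1) is asymptotically smaller; O(n sqrt(n)) grows faster


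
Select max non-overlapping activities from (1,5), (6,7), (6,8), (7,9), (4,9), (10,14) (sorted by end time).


Greedy: pick earliest-ending, then skip overlaps.
Selected (4 activities): [(1, 5), (6, 7), (7, 9), (10, 14)]


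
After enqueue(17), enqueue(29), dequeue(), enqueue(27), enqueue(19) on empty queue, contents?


enqueue(17) -> [17]
enqueue(29) -> [17, 29]
dequeue() returns 17 -> [29]
enqueue(27) -> [29, 27]
enqueue(19) -> [29, 27, 19]
Final queue (front to back): [29, 27, 19]


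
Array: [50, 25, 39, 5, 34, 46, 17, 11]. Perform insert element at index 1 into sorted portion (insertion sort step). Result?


After one pass: [25, 50, 39, 5, 34, 46, 17, 11]


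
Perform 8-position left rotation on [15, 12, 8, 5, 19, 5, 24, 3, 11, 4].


Left rotate by 8: [11, 4, 15, 12, 8, 5, 19, 5, 24, 3]


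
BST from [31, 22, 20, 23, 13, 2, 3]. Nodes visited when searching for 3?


BST root = 31
Search for 3: compare at each node
Path: [31, 22, 20, 13, 2, 3]


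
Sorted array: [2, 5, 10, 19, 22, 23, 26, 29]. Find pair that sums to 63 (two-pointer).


Two pointers: lo=0, hi=7
No pair sums to 63


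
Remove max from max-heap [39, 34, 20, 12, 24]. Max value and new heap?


Max = 39
Replace root with last, heapify down
Resulting heap: [34, 24, 20, 12]


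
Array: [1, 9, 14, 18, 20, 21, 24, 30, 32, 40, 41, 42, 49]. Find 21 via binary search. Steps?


Search for 21:
[0,12] mid=6 arr[6]=24
[0,5] mid=2 arr[2]=14
[3,5] mid=4 arr[4]=20
[5,5] mid=5 arr[5]=21
Total: 4 comparisons


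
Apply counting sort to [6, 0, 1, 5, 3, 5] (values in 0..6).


Count array: [1, 1, 0, 1, 0, 2, 1]
Reconstruct: [0, 1, 3, 5, 5, 6]


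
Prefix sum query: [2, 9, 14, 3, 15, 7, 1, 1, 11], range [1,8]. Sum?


Prefix sums: [0, 2, 11, 25, 28, 43, 50, 51, 52, 63]
Sum[1..8] = prefix[9] - prefix[1] = 63 - 2 = 61


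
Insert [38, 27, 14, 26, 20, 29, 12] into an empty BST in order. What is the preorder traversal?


Root = 38; build tree by BST insertion.
Preorder traversal: [38, 27, 14, 12, 26, 20, 29]


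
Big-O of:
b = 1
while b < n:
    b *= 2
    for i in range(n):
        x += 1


Per nesting level: O(log n) * O(n) = O(n log n)
Complexity: O(n log n)


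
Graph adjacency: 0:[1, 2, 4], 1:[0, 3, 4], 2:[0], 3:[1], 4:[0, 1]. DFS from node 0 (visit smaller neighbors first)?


DFS stack-based: start with [0]
Visit order: [0, 1, 3, 4, 2]


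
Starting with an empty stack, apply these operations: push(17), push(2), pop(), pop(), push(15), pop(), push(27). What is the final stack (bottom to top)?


push(17) -> [17]
push(2) -> [17, 2]
pop() returns 2 -> [17]
pop() returns 17 -> []
push(15) -> [15]
pop() returns 15 -> []
push(27) -> [27]
Final stack (bottom to top): [27]


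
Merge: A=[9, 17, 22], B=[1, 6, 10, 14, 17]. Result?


Compare heads, take smaller each step.
Merged: [1, 6, 9, 10, 14, 17, 17, 22]


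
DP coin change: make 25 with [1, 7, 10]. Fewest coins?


dp[0]=0; dp[i]=1+min(dp[i-c] for c in coins)
...dp[20]=2, dp[21]=3, dp[22]=4, dp[23]=5, dp[24]=3, dp[25]=4
Minimum coins for 25 = 4


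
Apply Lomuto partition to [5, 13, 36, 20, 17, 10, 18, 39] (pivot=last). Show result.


Elements <= 39 go left of pivot.
Result: [5, 13, 36, 20, 17, 10, 18, 39], pivot at index 7


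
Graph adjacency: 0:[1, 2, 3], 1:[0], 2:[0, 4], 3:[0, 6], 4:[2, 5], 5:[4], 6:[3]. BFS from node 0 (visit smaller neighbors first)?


BFS queue: start with [0]
Visit order: [0, 1, 2, 3, 4, 6, 5]


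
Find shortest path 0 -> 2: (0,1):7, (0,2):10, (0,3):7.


Dijkstra from 0:
Distances: {0: 0, 1: 7, 2: 10, 3: 7}
Shortest distance to 2 = 10, path = [0, 2]


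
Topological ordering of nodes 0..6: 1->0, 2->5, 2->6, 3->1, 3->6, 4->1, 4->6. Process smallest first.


Kahn's algorithm, process smallest node first
Order: [2, 3, 4, 1, 0, 5, 6]


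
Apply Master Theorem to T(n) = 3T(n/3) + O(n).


a=3, b=3, c=1. log_3(3)=1 = c=1. Case 2: O(n^c log n) = O(n log n)
Complexity: O(n log n)


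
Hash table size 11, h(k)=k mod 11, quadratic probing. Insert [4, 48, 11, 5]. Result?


Insertions: 4->slot 4; 48->slot 5; 11->slot 0; 5->slot 6
Table: [11, None, None, None, 4, 48, 5, None, None, None, None]


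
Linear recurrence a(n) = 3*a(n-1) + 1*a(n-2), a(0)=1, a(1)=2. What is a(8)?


Build bottom-up:
...a(6)=829, a(7)=2738, a(8)=3*2738+1*829=9043


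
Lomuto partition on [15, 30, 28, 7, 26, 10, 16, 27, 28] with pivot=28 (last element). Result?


Elements <= 28 go left of pivot.
Result: [15, 28, 7, 26, 10, 16, 27, 28, 30], pivot at index 7


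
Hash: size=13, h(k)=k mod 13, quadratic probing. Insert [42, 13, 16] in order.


Insertions: 42->slot 3; 13->slot 0; 16->slot 4
Table: [13, None, None, 42, 16, None, None, None, None, None, None, None, None]


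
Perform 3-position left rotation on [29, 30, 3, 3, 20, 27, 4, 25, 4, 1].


Left rotate by 3: [3, 20, 27, 4, 25, 4, 1, 29, 30, 3]


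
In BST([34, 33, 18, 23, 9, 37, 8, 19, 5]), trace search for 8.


BST root = 34
Search for 8: compare at each node
Path: [34, 33, 18, 9, 8]


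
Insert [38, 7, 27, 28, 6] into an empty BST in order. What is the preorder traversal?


Root = 38; build tree by BST insertion.
Preorder traversal: [38, 7, 6, 27, 28]


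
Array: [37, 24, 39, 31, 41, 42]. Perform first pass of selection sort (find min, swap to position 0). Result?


After one pass: [24, 37, 39, 31, 41, 42]


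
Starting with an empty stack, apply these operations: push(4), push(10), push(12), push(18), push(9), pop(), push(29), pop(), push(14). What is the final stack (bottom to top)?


push(4) -> [4]
push(10) -> [4, 10]
push(12) -> [4, 10, 12]
push(18) -> [4, 10, 12, 18]
push(9) -> [4, 10, 12, 18, 9]
pop() returns 9 -> [4, 10, 12, 18]
push(29) -> [4, 10, 12, 18, 29]
pop() returns 29 -> [4, 10, 12, 18]
push(14) -> [4, 10, 12, 18, 14]
Final stack (bottom to top): [4, 10, 12, 18, 14]


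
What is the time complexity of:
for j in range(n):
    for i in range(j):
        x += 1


Per nesting level: O(n) * O(n) [triangular over j] = O(n^2)
Complexity: O(n^2)


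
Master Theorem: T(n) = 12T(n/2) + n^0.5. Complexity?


a=12, b=2, c=0.5. log_2(12)=3.585 > c=0.5. Case 1: O(n^log_b(a)) = O(n^3.585)
Complexity: O(n^3.585)


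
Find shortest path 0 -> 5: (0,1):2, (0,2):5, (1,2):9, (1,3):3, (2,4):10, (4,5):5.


Dijkstra from 0:
Distances: {0: 0, 1: 2, 2: 5, 3: 5, 4: 15, 5: 20}
Shortest distance to 5 = 20, path = [0, 2, 4, 5]


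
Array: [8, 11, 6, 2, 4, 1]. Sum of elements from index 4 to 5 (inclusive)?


Prefix sums: [0, 8, 19, 25, 27, 31, 32]
Sum[4..5] = prefix[6] - prefix[4] = 32 - 27 = 5


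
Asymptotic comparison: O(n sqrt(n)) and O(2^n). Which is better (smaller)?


n^1.5 grows slower than exponential
O(n sqrt(n)) is asymptotically smaller; O(2^n) grows faster


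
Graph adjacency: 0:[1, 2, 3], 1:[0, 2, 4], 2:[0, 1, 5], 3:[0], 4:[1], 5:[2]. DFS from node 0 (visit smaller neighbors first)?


DFS stack-based: start with [0]
Visit order: [0, 1, 2, 5, 4, 3]


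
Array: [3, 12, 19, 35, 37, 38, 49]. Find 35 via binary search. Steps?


Search for 35:
[0,6] mid=3 arr[3]=35
Total: 1 comparisons


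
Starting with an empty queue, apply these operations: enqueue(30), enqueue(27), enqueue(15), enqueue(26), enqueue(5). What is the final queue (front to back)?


enqueue(30) -> [30]
enqueue(27) -> [30, 27]
enqueue(15) -> [30, 27, 15]
enqueue(26) -> [30, 27, 15, 26]
enqueue(5) -> [30, 27, 15, 26, 5]
Final queue (front to back): [30, 27, 15, 26, 5]


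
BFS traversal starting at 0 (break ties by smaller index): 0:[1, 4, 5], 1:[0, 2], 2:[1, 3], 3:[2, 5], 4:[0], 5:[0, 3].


BFS queue: start with [0]
Visit order: [0, 1, 4, 5, 2, 3]


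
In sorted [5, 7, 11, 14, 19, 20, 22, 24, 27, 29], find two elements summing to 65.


Two pointers: lo=0, hi=9
No pair sums to 65


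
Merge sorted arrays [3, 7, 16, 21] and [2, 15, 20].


Compare heads, take smaller each step.
Merged: [2, 3, 7, 15, 16, 20, 21]


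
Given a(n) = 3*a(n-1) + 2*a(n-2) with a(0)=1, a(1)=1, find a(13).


Build bottom-up:
...a(11)=442961, a(12)=1577629, a(13)=3*1577629+2*442961=5618809


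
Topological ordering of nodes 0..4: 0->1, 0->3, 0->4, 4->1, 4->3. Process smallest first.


Kahn's algorithm, process smallest node first
Order: [0, 2, 4, 1, 3]


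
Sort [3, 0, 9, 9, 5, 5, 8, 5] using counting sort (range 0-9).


Count array: [1, 0, 0, 1, 0, 3, 0, 0, 1, 2]
Reconstruct: [0, 3, 5, 5, 5, 8, 9, 9]


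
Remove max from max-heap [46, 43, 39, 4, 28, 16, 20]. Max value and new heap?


Max = 46
Replace root with last, heapify down
Resulting heap: [43, 28, 39, 4, 20, 16]


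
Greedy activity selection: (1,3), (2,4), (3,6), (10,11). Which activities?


Greedy: pick earliest-ending, then skip overlaps.
Selected (3 activities): [(1, 3), (3, 6), (10, 11)]


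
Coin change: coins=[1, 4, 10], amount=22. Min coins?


dp[0]=0; dp[i]=1+min(dp[i-c] for c in coins)
...dp[17]=5, dp[18]=3, dp[19]=4, dp[20]=2, dp[21]=3, dp[22]=4
Minimum coins for 22 = 4


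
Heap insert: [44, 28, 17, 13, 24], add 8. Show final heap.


Append 8: [44, 28, 17, 13, 24, 8]
Bubble up: no swaps needed
Result: [44, 28, 17, 13, 24, 8]


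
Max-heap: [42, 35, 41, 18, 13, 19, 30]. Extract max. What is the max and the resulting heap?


Max = 42
Replace root with last, heapify down
Resulting heap: [41, 35, 30, 18, 13, 19]


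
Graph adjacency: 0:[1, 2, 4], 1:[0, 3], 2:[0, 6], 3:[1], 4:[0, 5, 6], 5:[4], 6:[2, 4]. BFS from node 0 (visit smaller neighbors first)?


BFS queue: start with [0]
Visit order: [0, 1, 2, 4, 3, 6, 5]


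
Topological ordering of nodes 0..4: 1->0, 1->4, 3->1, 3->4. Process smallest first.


Kahn's algorithm, process smallest node first
Order: [2, 3, 1, 0, 4]


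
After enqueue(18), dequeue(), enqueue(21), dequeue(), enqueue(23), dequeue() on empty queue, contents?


enqueue(18) -> [18]
dequeue() returns 18 -> []
enqueue(21) -> [21]
dequeue() returns 21 -> []
enqueue(23) -> [23]
dequeue() returns 23 -> []
Final queue (front to back): []


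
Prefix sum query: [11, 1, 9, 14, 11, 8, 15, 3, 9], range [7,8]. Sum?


Prefix sums: [0, 11, 12, 21, 35, 46, 54, 69, 72, 81]
Sum[7..8] = prefix[9] - prefix[7] = 81 - 69 = 12


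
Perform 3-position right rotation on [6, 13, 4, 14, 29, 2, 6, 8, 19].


Right rotate by 3: [6, 8, 19, 6, 13, 4, 14, 29, 2]


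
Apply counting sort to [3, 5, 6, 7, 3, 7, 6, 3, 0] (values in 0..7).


Count array: [1, 0, 0, 3, 0, 1, 2, 2]
Reconstruct: [0, 3, 3, 3, 5, 6, 6, 7, 7]


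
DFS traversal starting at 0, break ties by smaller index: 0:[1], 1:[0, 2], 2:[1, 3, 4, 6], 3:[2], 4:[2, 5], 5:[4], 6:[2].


DFS stack-based: start with [0]
Visit order: [0, 1, 2, 3, 4, 5, 6]


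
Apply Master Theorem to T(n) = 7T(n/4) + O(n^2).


a=7, b=4, c=2. log_4(7)=1.404 < c=2. Case 3: O(n^c) = O(n^2)
Complexity: O(n^2)


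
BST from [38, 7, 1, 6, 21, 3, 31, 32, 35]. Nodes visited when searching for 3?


BST root = 38
Search for 3: compare at each node
Path: [38, 7, 1, 6, 3]


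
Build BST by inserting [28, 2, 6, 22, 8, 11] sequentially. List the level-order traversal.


Root = 28; build tree by BST insertion.
Level-Order traversal: [28, 2, 6, 22, 8, 11]


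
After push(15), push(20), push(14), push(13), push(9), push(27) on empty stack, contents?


push(15) -> [15]
push(20) -> [15, 20]
push(14) -> [15, 20, 14]
push(13) -> [15, 20, 14, 13]
push(9) -> [15, 20, 14, 13, 9]
push(27) -> [15, 20, 14, 13, 9, 27]
Final stack (bottom to top): [15, 20, 14, 13, 9, 27]


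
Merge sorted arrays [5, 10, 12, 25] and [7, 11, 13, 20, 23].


Compare heads, take smaller each step.
Merged: [5, 7, 10, 11, 12, 13, 20, 23, 25]


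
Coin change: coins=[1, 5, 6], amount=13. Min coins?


dp[0]=0; dp[i]=1+min(dp[i-c] for c in coins)
...dp[8]=3, dp[9]=4, dp[10]=2, dp[11]=2, dp[12]=2, dp[13]=3
Minimum coins for 13 = 3


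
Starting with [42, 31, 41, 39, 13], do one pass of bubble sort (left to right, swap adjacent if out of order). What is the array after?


After one pass: [31, 41, 39, 13, 42]


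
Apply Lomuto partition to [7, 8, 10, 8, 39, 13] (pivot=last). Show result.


Elements <= 13 go left of pivot.
Result: [7, 8, 10, 8, 13, 39], pivot at index 4


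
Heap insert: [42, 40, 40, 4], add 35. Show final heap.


Append 35: [42, 40, 40, 4, 35]
Bubble up: no swaps needed
Result: [42, 40, 40, 4, 35]


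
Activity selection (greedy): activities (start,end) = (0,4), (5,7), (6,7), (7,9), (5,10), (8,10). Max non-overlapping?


Greedy: pick earliest-ending, then skip overlaps.
Selected (3 activities): [(0, 4), (5, 7), (7, 9)]


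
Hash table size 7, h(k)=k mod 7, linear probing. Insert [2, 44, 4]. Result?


Insertions: 2->slot 2; 44->slot 3; 4->slot 4
Table: [None, None, 2, 44, 4, None, None]


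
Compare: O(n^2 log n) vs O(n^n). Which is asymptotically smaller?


n^2 log n grows slower than n^n
O(n^2 log n) is asymptotically smaller; O(n^n) grows faster


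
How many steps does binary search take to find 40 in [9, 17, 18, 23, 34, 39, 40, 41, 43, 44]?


Search for 40:
[0,9] mid=4 arr[4]=34
[5,9] mid=7 arr[7]=41
[5,6] mid=5 arr[5]=39
[6,6] mid=6 arr[6]=40
Total: 4 comparisons


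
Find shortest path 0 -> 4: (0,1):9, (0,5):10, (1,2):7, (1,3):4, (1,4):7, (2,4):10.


Dijkstra from 0:
Distances: {0: 0, 1: 9, 2: 16, 3: 13, 4: 16, 5: 10}
Shortest distance to 4 = 16, path = [0, 1, 4]


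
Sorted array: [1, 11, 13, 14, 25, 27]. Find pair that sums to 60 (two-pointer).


Two pointers: lo=0, hi=5
No pair sums to 60


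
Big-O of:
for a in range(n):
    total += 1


Per nesting level: O(n) = O(n)
Complexity: O(n)


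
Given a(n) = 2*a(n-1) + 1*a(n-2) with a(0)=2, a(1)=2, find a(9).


Build bottom-up:
...a(7)=478, a(8)=1154, a(9)=2*1154+1*478=2786


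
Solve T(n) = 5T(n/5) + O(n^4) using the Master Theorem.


a=5, b=5, c=4. log_5(5)=1 < c=4. Case 3: O(n^c) = O(n^4)
Complexity: O(n^4)


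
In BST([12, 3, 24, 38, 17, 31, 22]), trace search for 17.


BST root = 12
Search for 17: compare at each node
Path: [12, 24, 17]


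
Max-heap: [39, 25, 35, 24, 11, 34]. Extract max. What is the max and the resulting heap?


Max = 39
Replace root with last, heapify down
Resulting heap: [35, 25, 34, 24, 11]


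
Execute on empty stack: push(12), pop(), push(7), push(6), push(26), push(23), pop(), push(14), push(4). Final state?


push(12) -> [12]
pop() returns 12 -> []
push(7) -> [7]
push(6) -> [7, 6]
push(26) -> [7, 6, 26]
push(23) -> [7, 6, 26, 23]
pop() returns 23 -> [7, 6, 26]
push(14) -> [7, 6, 26, 14]
push(4) -> [7, 6, 26, 14, 4]
Final stack (bottom to top): [7, 6, 26, 14, 4]


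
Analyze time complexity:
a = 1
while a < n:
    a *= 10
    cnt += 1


Per nesting level: O(log n) = O(log n)
Complexity: O(log n)


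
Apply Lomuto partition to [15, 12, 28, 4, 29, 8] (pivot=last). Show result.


Elements <= 8 go left of pivot.
Result: [4, 8, 28, 15, 29, 12], pivot at index 1


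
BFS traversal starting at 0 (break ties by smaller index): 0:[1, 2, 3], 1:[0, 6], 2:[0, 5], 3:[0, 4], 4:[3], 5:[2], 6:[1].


BFS queue: start with [0]
Visit order: [0, 1, 2, 3, 6, 5, 4]


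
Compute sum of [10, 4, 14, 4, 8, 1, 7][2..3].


Prefix sums: [0, 10, 14, 28, 32, 40, 41, 48]
Sum[2..3] = prefix[4] - prefix[2] = 32 - 14 = 18


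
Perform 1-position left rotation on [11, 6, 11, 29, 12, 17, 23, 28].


Left rotate by 1: [6, 11, 29, 12, 17, 23, 28, 11]


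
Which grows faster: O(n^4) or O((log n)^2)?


polylogarithmic grows slower than quartic
O((log n)^2) is asymptotically smaller; O(n^4) grows faster


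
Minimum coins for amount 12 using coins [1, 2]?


dp[0]=0; dp[i]=1+min(dp[i-c] for c in coins)
...dp[7]=4, dp[8]=4, dp[9]=5, dp[10]=5, dp[11]=6, dp[12]=6
Minimum coins for 12 = 6


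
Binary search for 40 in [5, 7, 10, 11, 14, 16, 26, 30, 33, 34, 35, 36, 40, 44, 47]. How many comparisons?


Search for 40:
[0,14] mid=7 arr[7]=30
[8,14] mid=11 arr[11]=36
[12,14] mid=13 arr[13]=44
[12,12] mid=12 arr[12]=40
Total: 4 comparisons


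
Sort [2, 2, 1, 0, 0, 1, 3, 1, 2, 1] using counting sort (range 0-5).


Count array: [2, 4, 3, 1, 0, 0]
Reconstruct: [0, 0, 1, 1, 1, 1, 2, 2, 2, 3]


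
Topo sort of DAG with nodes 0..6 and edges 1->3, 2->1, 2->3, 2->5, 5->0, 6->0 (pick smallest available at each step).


Kahn's algorithm, process smallest node first
Order: [2, 1, 3, 4, 5, 6, 0]


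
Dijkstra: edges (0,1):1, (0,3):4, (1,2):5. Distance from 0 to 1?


Dijkstra from 0:
Distances: {0: 0, 1: 1, 2: 6, 3: 4}
Shortest distance to 1 = 1, path = [0, 1]


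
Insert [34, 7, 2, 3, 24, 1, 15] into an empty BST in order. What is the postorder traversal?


Root = 34; build tree by BST insertion.
Postorder traversal: [1, 3, 2, 15, 24, 7, 34]


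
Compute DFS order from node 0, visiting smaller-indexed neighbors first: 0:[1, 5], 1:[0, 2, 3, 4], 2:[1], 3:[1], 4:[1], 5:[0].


DFS stack-based: start with [0]
Visit order: [0, 1, 2, 3, 4, 5]


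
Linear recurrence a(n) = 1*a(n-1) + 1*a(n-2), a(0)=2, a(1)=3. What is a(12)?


Build bottom-up:
...a(10)=233, a(11)=377, a(12)=1*377+1*233=610


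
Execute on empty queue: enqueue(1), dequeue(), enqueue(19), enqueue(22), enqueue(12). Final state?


enqueue(1) -> [1]
dequeue() returns 1 -> []
enqueue(19) -> [19]
enqueue(22) -> [19, 22]
enqueue(12) -> [19, 22, 12]
Final queue (front to back): [19, 22, 12]


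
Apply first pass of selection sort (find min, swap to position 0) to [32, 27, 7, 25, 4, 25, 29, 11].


After one pass: [4, 27, 7, 25, 32, 25, 29, 11]


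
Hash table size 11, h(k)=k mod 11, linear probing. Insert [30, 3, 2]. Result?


Insertions: 30->slot 8; 3->slot 3; 2->slot 2
Table: [None, None, 2, 3, None, None, None, None, 30, None, None]


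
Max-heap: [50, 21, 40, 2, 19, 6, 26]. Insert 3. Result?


Append 3: [50, 21, 40, 2, 19, 6, 26, 3]
Bubble up: swap idx 7(3) with idx 3(2)
Result: [50, 21, 40, 3, 19, 6, 26, 2]


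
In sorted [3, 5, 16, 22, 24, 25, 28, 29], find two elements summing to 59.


Two pointers: lo=0, hi=7
No pair sums to 59


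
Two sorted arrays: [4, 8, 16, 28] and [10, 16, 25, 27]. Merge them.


Compare heads, take smaller each step.
Merged: [4, 8, 10, 16, 16, 25, 27, 28]


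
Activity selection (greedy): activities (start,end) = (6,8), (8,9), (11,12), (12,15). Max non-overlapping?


Greedy: pick earliest-ending, then skip overlaps.
Selected (4 activities): [(6, 8), (8, 9), (11, 12), (12, 15)]


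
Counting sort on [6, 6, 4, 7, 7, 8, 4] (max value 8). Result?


Count array: [0, 0, 0, 0, 2, 0, 2, 2, 1]
Reconstruct: [4, 4, 6, 6, 7, 7, 8]


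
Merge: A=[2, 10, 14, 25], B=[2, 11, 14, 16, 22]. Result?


Compare heads, take smaller each step.
Merged: [2, 2, 10, 11, 14, 14, 16, 22, 25]


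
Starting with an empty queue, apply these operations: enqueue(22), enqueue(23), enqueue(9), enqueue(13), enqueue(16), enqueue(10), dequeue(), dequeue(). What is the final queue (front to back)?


enqueue(22) -> [22]
enqueue(23) -> [22, 23]
enqueue(9) -> [22, 23, 9]
enqueue(13) -> [22, 23, 9, 13]
enqueue(16) -> [22, 23, 9, 13, 16]
enqueue(10) -> [22, 23, 9, 13, 16, 10]
dequeue() returns 22 -> [23, 9, 13, 16, 10]
dequeue() returns 23 -> [9, 13, 16, 10]
Final queue (front to back): [9, 13, 16, 10]


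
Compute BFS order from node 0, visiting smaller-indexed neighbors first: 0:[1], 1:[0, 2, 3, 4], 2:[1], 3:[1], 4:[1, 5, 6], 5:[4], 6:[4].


BFS queue: start with [0]
Visit order: [0, 1, 2, 3, 4, 5, 6]


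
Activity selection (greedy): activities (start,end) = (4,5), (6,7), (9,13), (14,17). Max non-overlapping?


Greedy: pick earliest-ending, then skip overlaps.
Selected (4 activities): [(4, 5), (6, 7), (9, 13), (14, 17)]


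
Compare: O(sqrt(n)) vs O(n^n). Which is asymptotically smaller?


sublinear grows slower than n^n
O(sqrt(n)) is asymptotically smaller; O(n^n) grows faster


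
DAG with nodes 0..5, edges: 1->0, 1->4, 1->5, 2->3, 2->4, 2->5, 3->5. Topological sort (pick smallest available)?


Kahn's algorithm, process smallest node first
Order: [1, 0, 2, 3, 4, 5]


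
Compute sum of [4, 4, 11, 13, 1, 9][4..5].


Prefix sums: [0, 4, 8, 19, 32, 33, 42]
Sum[4..5] = prefix[6] - prefix[4] = 42 - 32 = 10


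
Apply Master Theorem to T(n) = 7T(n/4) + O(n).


a=7, b=4, c=1. log_4(7)=1.404 > c=1. Case 1: O(n^log_b(a)) = O(n^1.404)
Complexity: O(n^1.404)


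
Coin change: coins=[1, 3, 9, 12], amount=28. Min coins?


dp[0]=0; dp[i]=1+min(dp[i-c] for c in coins)
...dp[23]=4, dp[24]=2, dp[25]=3, dp[26]=4, dp[27]=3, dp[28]=4
Minimum coins for 28 = 4


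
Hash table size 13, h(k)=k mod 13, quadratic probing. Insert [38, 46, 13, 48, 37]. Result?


Insertions: 38->slot 12; 46->slot 7; 13->slot 0; 48->slot 9; 37->slot 11
Table: [13, None, None, None, None, None, None, 46, None, 48, None, 37, 38]


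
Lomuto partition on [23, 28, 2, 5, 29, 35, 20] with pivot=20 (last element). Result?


Elements <= 20 go left of pivot.
Result: [2, 5, 20, 28, 29, 35, 23], pivot at index 2


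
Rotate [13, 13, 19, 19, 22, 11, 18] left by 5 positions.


Left rotate by 5: [11, 18, 13, 13, 19, 19, 22]


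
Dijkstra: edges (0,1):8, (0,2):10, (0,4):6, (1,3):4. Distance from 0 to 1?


Dijkstra from 0:
Distances: {0: 0, 1: 8, 2: 10, 3: 12, 4: 6}
Shortest distance to 1 = 8, path = [0, 1]


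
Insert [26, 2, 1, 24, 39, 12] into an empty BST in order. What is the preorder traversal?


Root = 26; build tree by BST insertion.
Preorder traversal: [26, 2, 1, 24, 12, 39]


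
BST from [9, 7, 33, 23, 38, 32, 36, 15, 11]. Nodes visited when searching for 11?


BST root = 9
Search for 11: compare at each node
Path: [9, 33, 23, 15, 11]


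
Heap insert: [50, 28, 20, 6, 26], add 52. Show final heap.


Append 52: [50, 28, 20, 6, 26, 52]
Bubble up: swap idx 5(52) with idx 2(20); swap idx 2(52) with idx 0(50)
Result: [52, 28, 50, 6, 26, 20]


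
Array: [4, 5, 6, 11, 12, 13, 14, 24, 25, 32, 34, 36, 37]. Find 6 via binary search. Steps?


Search for 6:
[0,12] mid=6 arr[6]=14
[0,5] mid=2 arr[2]=6
Total: 2 comparisons


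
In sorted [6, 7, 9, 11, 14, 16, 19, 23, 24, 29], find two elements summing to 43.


Two pointers: lo=0, hi=9
Found pair: (14, 29) summing to 43


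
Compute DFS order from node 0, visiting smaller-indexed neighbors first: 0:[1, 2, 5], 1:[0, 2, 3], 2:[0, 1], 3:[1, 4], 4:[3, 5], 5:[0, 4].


DFS stack-based: start with [0]
Visit order: [0, 1, 2, 3, 4, 5]


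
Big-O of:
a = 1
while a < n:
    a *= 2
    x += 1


Per nesting level: O(log n) = O(log n)
Complexity: O(log n)


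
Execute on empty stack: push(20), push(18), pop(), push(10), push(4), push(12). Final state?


push(20) -> [20]
push(18) -> [20, 18]
pop() returns 18 -> [20]
push(10) -> [20, 10]
push(4) -> [20, 10, 4]
push(12) -> [20, 10, 4, 12]
Final stack (bottom to top): [20, 10, 4, 12]


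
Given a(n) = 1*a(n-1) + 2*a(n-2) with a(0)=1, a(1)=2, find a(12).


Build bottom-up:
...a(10)=1024, a(11)=2048, a(12)=1*2048+2*1024=4096


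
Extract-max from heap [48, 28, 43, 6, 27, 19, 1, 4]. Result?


Max = 48
Replace root with last, heapify down
Resulting heap: [43, 28, 19, 6, 27, 4, 1]


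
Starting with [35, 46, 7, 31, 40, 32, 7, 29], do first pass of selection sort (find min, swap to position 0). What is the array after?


After one pass: [7, 46, 35, 31, 40, 32, 7, 29]


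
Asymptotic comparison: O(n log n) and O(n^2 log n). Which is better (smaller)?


linearithmic grows slower than n^2 log n
O(n log n) is asymptotically smaller; O(n^2 log n) grows faster


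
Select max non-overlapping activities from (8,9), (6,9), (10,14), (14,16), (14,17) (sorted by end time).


Greedy: pick earliest-ending, then skip overlaps.
Selected (3 activities): [(8, 9), (10, 14), (14, 16)]


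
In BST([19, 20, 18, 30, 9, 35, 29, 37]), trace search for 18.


BST root = 19
Search for 18: compare at each node
Path: [19, 18]


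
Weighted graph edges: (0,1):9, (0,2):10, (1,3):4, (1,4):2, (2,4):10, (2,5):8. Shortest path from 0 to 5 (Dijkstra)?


Dijkstra from 0:
Distances: {0: 0, 1: 9, 2: 10, 3: 13, 4: 11, 5: 18}
Shortest distance to 5 = 18, path = [0, 2, 5]


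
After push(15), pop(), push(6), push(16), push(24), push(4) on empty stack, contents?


push(15) -> [15]
pop() returns 15 -> []
push(6) -> [6]
push(16) -> [6, 16]
push(24) -> [6, 16, 24]
push(4) -> [6, 16, 24, 4]
Final stack (bottom to top): [6, 16, 24, 4]


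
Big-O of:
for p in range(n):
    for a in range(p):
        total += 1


Per nesting level: O(n) * O(n) [triangular over p] = O(n^2)
Complexity: O(n^2)


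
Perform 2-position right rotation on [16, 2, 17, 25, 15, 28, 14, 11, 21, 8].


Right rotate by 2: [21, 8, 16, 2, 17, 25, 15, 28, 14, 11]


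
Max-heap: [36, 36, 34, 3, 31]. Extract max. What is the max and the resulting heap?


Max = 36
Replace root with last, heapify down
Resulting heap: [36, 31, 34, 3]


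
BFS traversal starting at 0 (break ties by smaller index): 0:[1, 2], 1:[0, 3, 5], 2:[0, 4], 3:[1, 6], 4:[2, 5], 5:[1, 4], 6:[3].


BFS queue: start with [0]
Visit order: [0, 1, 2, 3, 5, 4, 6]


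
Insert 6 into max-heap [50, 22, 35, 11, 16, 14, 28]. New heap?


Append 6: [50, 22, 35, 11, 16, 14, 28, 6]
Bubble up: no swaps needed
Result: [50, 22, 35, 11, 16, 14, 28, 6]


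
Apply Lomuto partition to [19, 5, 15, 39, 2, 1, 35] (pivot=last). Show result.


Elements <= 35 go left of pivot.
Result: [19, 5, 15, 2, 1, 35, 39], pivot at index 5


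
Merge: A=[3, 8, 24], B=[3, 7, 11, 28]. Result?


Compare heads, take smaller each step.
Merged: [3, 3, 7, 8, 11, 24, 28]


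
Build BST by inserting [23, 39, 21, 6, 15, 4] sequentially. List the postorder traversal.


Root = 23; build tree by BST insertion.
Postorder traversal: [4, 15, 6, 21, 39, 23]


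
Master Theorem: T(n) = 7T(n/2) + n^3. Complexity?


a=7, b=2, c=3. log_2(7)=2.807 < c=3. Case 3: O(n^c) = O(n^3)
Complexity: O(n^3)


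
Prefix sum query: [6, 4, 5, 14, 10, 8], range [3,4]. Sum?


Prefix sums: [0, 6, 10, 15, 29, 39, 47]
Sum[3..4] = prefix[5] - prefix[3] = 39 - 15 = 24


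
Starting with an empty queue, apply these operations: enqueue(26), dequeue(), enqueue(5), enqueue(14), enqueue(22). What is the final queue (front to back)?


enqueue(26) -> [26]
dequeue() returns 26 -> []
enqueue(5) -> [5]
enqueue(14) -> [5, 14]
enqueue(22) -> [5, 14, 22]
Final queue (front to back): [5, 14, 22]


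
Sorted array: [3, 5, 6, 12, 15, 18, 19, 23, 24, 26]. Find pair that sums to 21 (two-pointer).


Two pointers: lo=0, hi=9
Found pair: (3, 18) summing to 21


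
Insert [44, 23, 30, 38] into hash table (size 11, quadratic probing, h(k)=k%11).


Insertions: 44->slot 0; 23->slot 1; 30->slot 8; 38->slot 5
Table: [44, 23, None, None, None, 38, None, None, 30, None, None]


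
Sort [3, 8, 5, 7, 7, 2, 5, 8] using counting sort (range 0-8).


Count array: [0, 0, 1, 1, 0, 2, 0, 2, 2]
Reconstruct: [2, 3, 5, 5, 7, 7, 8, 8]


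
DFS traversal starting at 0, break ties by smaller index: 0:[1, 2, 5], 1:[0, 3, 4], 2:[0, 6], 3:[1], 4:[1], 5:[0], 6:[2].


DFS stack-based: start with [0]
Visit order: [0, 1, 3, 4, 2, 6, 5]


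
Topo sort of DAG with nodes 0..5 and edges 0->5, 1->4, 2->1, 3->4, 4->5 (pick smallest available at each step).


Kahn's algorithm, process smallest node first
Order: [0, 2, 1, 3, 4, 5]


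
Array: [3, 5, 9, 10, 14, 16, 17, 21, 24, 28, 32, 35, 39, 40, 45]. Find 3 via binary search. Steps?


Search for 3:
[0,14] mid=7 arr[7]=21
[0,6] mid=3 arr[3]=10
[0,2] mid=1 arr[1]=5
[0,0] mid=0 arr[0]=3
Total: 4 comparisons


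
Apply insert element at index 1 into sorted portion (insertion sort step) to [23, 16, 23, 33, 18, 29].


After one pass: [16, 23, 23, 33, 18, 29]


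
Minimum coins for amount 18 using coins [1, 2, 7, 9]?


dp[0]=0; dp[i]=1+min(dp[i-c] for c in coins)
...dp[13]=3, dp[14]=2, dp[15]=3, dp[16]=2, dp[17]=3, dp[18]=2
Minimum coins for 18 = 2


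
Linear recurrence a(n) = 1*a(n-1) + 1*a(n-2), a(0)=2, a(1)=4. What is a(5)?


Build bottom-up:
...a(3)=10, a(4)=16, a(5)=1*16+1*10=26


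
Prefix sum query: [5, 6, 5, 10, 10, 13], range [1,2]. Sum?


Prefix sums: [0, 5, 11, 16, 26, 36, 49]
Sum[1..2] = prefix[3] - prefix[1] = 16 - 5 = 11


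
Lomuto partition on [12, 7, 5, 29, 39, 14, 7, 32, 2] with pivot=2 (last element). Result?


Elements <= 2 go left of pivot.
Result: [2, 7, 5, 29, 39, 14, 7, 32, 12], pivot at index 0


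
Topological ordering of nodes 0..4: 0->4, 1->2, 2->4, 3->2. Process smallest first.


Kahn's algorithm, process smallest node first
Order: [0, 1, 3, 2, 4]


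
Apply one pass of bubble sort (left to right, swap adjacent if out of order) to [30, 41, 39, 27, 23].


After one pass: [30, 39, 27, 23, 41]


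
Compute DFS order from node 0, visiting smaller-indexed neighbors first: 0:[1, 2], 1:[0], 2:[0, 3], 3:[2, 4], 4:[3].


DFS stack-based: start with [0]
Visit order: [0, 1, 2, 3, 4]


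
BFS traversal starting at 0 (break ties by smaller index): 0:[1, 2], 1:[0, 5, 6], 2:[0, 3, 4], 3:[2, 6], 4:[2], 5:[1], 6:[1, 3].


BFS queue: start with [0]
Visit order: [0, 1, 2, 5, 6, 3, 4]


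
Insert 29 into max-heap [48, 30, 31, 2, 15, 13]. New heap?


Append 29: [48, 30, 31, 2, 15, 13, 29]
Bubble up: no swaps needed
Result: [48, 30, 31, 2, 15, 13, 29]


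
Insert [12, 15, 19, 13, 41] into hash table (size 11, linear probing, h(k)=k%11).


Insertions: 12->slot 1; 15->slot 4; 19->slot 8; 13->slot 2; 41->slot 9
Table: [None, 12, 13, None, 15, None, None, None, 19, 41, None]


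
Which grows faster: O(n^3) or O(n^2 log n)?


n^2 log n grows slower than cubic
O(n^2 log n) is asymptotically smaller; O(n^3) grows faster


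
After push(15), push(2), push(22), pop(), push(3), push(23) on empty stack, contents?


push(15) -> [15]
push(2) -> [15, 2]
push(22) -> [15, 2, 22]
pop() returns 22 -> [15, 2]
push(3) -> [15, 2, 3]
push(23) -> [15, 2, 3, 23]
Final stack (bottom to top): [15, 2, 3, 23]


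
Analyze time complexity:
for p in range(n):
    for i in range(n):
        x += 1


Per nesting level: O(n) * O(n) = O(n^2)
Complexity: O(n^2)


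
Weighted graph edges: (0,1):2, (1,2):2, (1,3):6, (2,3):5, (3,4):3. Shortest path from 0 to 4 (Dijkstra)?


Dijkstra from 0:
Distances: {0: 0, 1: 2, 2: 4, 3: 8, 4: 11}
Shortest distance to 4 = 11, path = [0, 1, 3, 4]


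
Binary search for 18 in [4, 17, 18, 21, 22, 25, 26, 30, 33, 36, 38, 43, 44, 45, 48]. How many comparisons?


Search for 18:
[0,14] mid=7 arr[7]=30
[0,6] mid=3 arr[3]=21
[0,2] mid=1 arr[1]=17
[2,2] mid=2 arr[2]=18
Total: 4 comparisons


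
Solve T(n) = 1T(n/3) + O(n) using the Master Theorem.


a=1, b=3, c=1. log_3(1)=0 < c=1. Case 3: O(n^c) = O(n)
Complexity: O(n)


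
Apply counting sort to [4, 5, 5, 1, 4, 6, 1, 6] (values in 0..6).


Count array: [0, 2, 0, 0, 2, 2, 2]
Reconstruct: [1, 1, 4, 4, 5, 5, 6, 6]


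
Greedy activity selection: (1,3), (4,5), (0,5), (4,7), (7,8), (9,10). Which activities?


Greedy: pick earliest-ending, then skip overlaps.
Selected (4 activities): [(1, 3), (4, 5), (7, 8), (9, 10)]


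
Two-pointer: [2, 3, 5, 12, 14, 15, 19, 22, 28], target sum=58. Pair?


Two pointers: lo=0, hi=8
No pair sums to 58


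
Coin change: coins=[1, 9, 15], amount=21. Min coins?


dp[0]=0; dp[i]=1+min(dp[i-c] for c in coins)
...dp[16]=2, dp[17]=3, dp[18]=2, dp[19]=3, dp[20]=4, dp[21]=5
Minimum coins for 21 = 5


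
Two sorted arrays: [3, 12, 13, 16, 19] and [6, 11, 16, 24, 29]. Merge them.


Compare heads, take smaller each step.
Merged: [3, 6, 11, 12, 13, 16, 16, 19, 24, 29]


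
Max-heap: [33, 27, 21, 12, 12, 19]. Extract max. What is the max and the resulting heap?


Max = 33
Replace root with last, heapify down
Resulting heap: [27, 19, 21, 12, 12]


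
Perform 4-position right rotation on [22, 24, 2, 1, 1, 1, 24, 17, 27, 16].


Right rotate by 4: [24, 17, 27, 16, 22, 24, 2, 1, 1, 1]


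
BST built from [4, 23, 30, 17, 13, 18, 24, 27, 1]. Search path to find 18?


BST root = 4
Search for 18: compare at each node
Path: [4, 23, 17, 18]


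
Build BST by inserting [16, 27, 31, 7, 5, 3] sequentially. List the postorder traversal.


Root = 16; build tree by BST insertion.
Postorder traversal: [3, 5, 7, 31, 27, 16]


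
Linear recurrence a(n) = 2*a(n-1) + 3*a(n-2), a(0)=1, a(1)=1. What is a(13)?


Build bottom-up:
...a(11)=88573, a(12)=265721, a(13)=2*265721+3*88573=797161


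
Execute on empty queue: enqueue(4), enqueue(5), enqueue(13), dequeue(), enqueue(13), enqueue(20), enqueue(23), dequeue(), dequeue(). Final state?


enqueue(4) -> [4]
enqueue(5) -> [4, 5]
enqueue(13) -> [4, 5, 13]
dequeue() returns 4 -> [5, 13]
enqueue(13) -> [5, 13, 13]
enqueue(20) -> [5, 13, 13, 20]
enqueue(23) -> [5, 13, 13, 20, 23]
dequeue() returns 5 -> [13, 13, 20, 23]
dequeue() returns 13 -> [13, 20, 23]
Final queue (front to back): [13, 20, 23]
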